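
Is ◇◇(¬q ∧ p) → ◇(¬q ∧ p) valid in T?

Not valid

Tableau for the negation ¬(◇◇(¬q ∧ p) → ◇(¬q ∧ p)):
1. ¬(◇◇(¬q ∧ p) → ◇(¬q ∧ p)), 0
2. ◇◇(¬q ∧ p), 0
3. ¬◇(¬q ∧ p), 0
4. ¬(¬q ∧ p), 0
5. ¬p, 0
6. ◇(¬q ∧ p), 1
7. ¬(¬q ∧ p), 1
8. ¬p, 1
9. ¬q ∧ p, 2
10. ¬q, 2
11. p, 2
Accessibility: 0R0, 0R1, 1R1, 1R2, 2R2
The negation has an open branch (countermodel exists).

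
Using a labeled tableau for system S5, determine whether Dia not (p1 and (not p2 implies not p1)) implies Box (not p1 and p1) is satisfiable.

1. Dia not (p1 and (not p2 implies not p1)) implies Box (not p1 and p1), w0
2. not Dia not (p1 and (not p2 implies not p1)), w0   [implies-rule on 1 (branches; this branch)]
3. p1 and (not p2 implies not p1), w0   [neg-Dia-rule on 2 via w0Rw0]
4. p1, w0   [and-rule on 3]
5. not p2 implies not p1, w0   [and-rule on 3]
6. p2, w0   [implies-rule on 5 (branches; this branch)]
Accessibility: w0Rw0

Satisfiable (open branch found)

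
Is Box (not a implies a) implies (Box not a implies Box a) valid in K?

Tableau for the negation not (Box (not a implies a) implies (Box not a implies Box a)):
1. not (Box (not a implies a) implies (Box not a implies Box a)), u
2. Box (not a implies a), u
3. not (Box not a implies Box a), u
4. Box not a, u
5. not Box a, u
6. not a, v
7. not a implies a, v
8. a, v
Accessibility: uRv
Branch closes: a and not a both at v.
All branches of the negation close; one closing branch shown above.

Valid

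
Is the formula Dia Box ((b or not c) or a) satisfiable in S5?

Satisfiable

1. Dia Box ((b or not c) or a), 0
2. Box ((b or not c) or a), 1
3. (b or not c) or a, 0
4. (b or not c) or a, 1
5. a, 0
6. a, 1
Accessibility: 0R0, 0R1, 1R0, 1R1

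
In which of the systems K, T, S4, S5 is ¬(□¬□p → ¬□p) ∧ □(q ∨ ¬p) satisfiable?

K-tableau for the formula:
1. ¬(□¬□p → ¬□p) ∧ □(q ∨ ¬p), 0
2. ¬(□¬□p → ¬□p), 0
3. □(q ∨ ¬p), 0
4. □¬□p, 0
5. □p, 0
Complete open branch: satisfiable in K.
T-tableau for the formula:
1. ¬(□¬□p → ¬□p) ∧ □(q ∨ ¬p), 0
2. ¬(□¬□p → ¬□p), 0
3. □(q ∨ ¬p), 0
4. □¬□p, 0
5. □p, 0
6. q ∨ ¬p, 0
7. ¬□p, 0
8. p, 0
9. q, 0
10. ¬p, 1
11. q ∨ ¬p, 1
12. ¬□p, 1
13. p, 1
Accessibility: 0R0, 0R1, 1R1
Branch closes: p and ¬p both at 1.
Every branch closes (one shown): unsatisfiable in T, hence also in S4, S5 (every S4/S5-frame is a T-frame).

K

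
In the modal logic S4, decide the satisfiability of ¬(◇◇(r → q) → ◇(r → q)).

1. ¬(◇◇(r → q) → ◇(r → q)), 0
2. ◇◇(r → q), 0
3. ¬◇(r → q), 0
4. ¬(r → q), 0
5. r, 0
6. ¬q, 0
7. ◇(r → q), 1
8. ¬(r → q), 1
9. r, 1
10. ¬q, 1
11. r → q, 2
12. ¬(r → q), 2
13. r, 2
14. ¬q, 2
15. q, 2
Accessibility: 0R0, 0R1, 0R2, 1R1, 1R2, 2R2
Branch closes: q and ¬q both at 2.
All branches of the tableau close; one closing branch shown above.

Unsatisfiable (every branch closes)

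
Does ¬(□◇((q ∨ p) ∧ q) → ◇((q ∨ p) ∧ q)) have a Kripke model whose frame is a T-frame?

1. ¬(□◇((q ∨ p) ∧ q) → ◇((q ∨ p) ∧ q)), w0
2. □◇((q ∨ p) ∧ q), w0
3. ¬◇((q ∨ p) ∧ q), w0
4. ◇((q ∨ p) ∧ q), w0
5. ¬((q ∨ p) ∧ q), w0
6. ¬(q ∨ p), w0
7. ¬q, w0
8. ¬p, w0
9. (q ∨ p) ∧ q, w1
10. q ∨ p, w1
11. q, w1
12. ◇((q ∨ p) ∧ q), w1
13. ¬((q ∨ p) ∧ q), w1
14. p, w1
15. ¬(q ∨ p), w1
16. ¬q, w1
17. ¬p, w1
Accessibility: w0Rw0, w0Rw1, w1Rw1
Branch closes: q and ¬q both at w1.
All branches of the tableau close; one closing branch shown above.

Unsatisfiable (every branch closes)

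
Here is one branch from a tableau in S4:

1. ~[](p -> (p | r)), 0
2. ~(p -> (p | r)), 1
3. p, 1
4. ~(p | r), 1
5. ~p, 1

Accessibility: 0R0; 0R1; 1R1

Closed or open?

Both p and ~p appear at 1.

Closed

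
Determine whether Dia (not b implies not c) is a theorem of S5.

Tableau for the negation not Dia (not b implies not c):
1. not Dia (not b implies not c), 0
2. not (not b implies not c), 0
3. not b, 0
4. c, 0
Accessibility: 0R0
The negation has an open branch (countermodel exists).

No, not valid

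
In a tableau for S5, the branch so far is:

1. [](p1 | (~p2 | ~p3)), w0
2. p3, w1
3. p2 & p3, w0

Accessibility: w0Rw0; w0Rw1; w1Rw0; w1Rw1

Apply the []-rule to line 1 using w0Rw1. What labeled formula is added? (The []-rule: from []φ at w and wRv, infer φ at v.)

p1 | (~p2 | ~p3), w1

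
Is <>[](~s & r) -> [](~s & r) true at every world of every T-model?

No, not valid

Tableau for the negation ~(<>[](~s & r) -> [](~s & r)):
1. ~(<>[](~s & r) -> [](~s & r)), 0
2. <>[](~s & r), 0   [~->-rule on 1]
3. ~[](~s & r), 0   [~->-rule on 1]
4. [](~s & r), 1   [<>-rule on 2: fresh world 1, 0R1]
5. ~s & r, 1   [[]-rule on 4 via 1R1]
6. ~s, 1   [&-rule on 5]
7. r, 1   [&-rule on 5]
8. ~(~s & r), 2   [~[]-rule on 3: fresh world 2, 0R2]
9. ~r, 2   [~&-rule on 8 (branches; this branch)]
Accessibility: 0R0, 0R1, 0R2, 1R1, 2R2
The negation has an open branch (countermodel exists).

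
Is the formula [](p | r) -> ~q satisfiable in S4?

Satisfiable

1. [](p | r) -> ~q, u
2. ~q, u
Accessibility: uRu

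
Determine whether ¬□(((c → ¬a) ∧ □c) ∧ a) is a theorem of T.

Yes, valid

Tableau for the negation □(((c → ¬a) ∧ □c) ∧ a):
1. □(((c → ¬a) ∧ □c) ∧ a), u
2. ((c → ¬a) ∧ □c) ∧ a, u   [□-rule on 1 via uRu]
3. (c → ¬a) ∧ □c, u   [∧-rule on 2]
4. a, u   [∧-rule on 2]
5. c → ¬a, u   [∧-rule on 3]
6. □c, u   [∧-rule on 3]
7. c, u   [□-rule on 6 via uRu]
8. ¬a, u   [→-rule on 5 (branches; this branch)]
Accessibility: uRu
Branch closes: a and ¬a both at u.
Every branch of the negation's tableau closes; the branch above is one of them.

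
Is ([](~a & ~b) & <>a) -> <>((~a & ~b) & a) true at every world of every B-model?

Valid in B

Tableau for the negation ~(([](~a & ~b) & <>a) -> <>((~a & ~b) & a)):
1. ~(([](~a & ~b) & <>a) -> <>((~a & ~b) & a)), u
2. [](~a & ~b) & <>a, u
3. ~<>((~a & ~b) & a), u
4. [](~a & ~b), u
5. <>a, u
6. ~((~a & ~b) & a), u
7. ~a & ~b, u
8. ~a, u
9. ~b, u
10. a, v
11. ~((~a & ~b) & a), v
12. ~a & ~b, v
13. ~a, v
14. ~b, v
Accessibility: uRu, uRv, vRu, vRv
Branch closes: a and ~a both at v.
All branches of the negation close; one closing branch shown above.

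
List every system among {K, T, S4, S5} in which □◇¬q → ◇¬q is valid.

T, S4, S5

K-tableau for the negation ¬(□◇¬q → ◇¬q):
1. ¬(□◇¬q → ◇¬q), 0
2. □◇¬q, 0
3. ¬◇¬q, 0
Complete open branch: countermodel on a K-frame, so not valid in K.
T-tableau for the negation ¬(□◇¬q → ◇¬q):
1. ¬(□◇¬q → ◇¬q), 0
2. □◇¬q, 0
3. ¬◇¬q, 0
4. ◇¬q, 0
5. q, 0
6. ¬q, 1
7. ◇¬q, 1
8. q, 1
Accessibility: 0R0, 0R1, 1R1
Branch closes: q and ¬q both at 1.
Every branch closes (one shown): valid in T, hence also in S4, S5 (every theorem of T is a theorem of S4 and S5).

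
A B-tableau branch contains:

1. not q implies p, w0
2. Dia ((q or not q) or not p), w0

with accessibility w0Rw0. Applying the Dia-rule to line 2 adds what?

a fresh world w1 with w0Rw1, and (q or not q) or not p at w1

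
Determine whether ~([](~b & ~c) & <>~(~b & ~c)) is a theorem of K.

Tableau for the negation [](~b & ~c) & <>~(~b & ~c):
1. [](~b & ~c) & <>~(~b & ~c), 0
2. [](~b & ~c), 0
3. <>~(~b & ~c), 0
4. ~(~b & ~c), 1
5. ~b & ~c, 1
6. ~b, 1
7. ~c, 1
8. c, 1
Accessibility: 0R1
Branch closes: c and ~c both at 1.
Every branch of the negation's tableau closes; the branch above is one of them.

Valid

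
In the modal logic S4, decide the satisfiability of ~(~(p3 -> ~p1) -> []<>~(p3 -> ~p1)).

Yes, satisfiable

1. ~(~(p3 -> ~p1) -> []<>~(p3 -> ~p1)), 0
2. ~(p3 -> ~p1), 0   [~->-rule on 1]
3. ~[]<>~(p3 -> ~p1), 0   [~->-rule on 1]
4. p3, 0   [~->-rule on 2]
5. p1, 0   [~->-rule on 2]
6. ~<>~(p3 -> ~p1), 1   [~[]-rule on 3: fresh world 1, 0R1]
7. p3 -> ~p1, 1   [~<>-rule on 6 via 1R1]
8. ~p1, 1   [->-rule on 7 (branches; this branch)]
Accessibility: 0R0, 0R1, 1R1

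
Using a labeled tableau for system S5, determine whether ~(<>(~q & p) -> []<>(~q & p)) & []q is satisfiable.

1. ~(<>(~q & p) -> []<>(~q & p)) & []q, w0
2. ~(<>(~q & p) -> []<>(~q & p)), w0
3. []q, w0
4. <>(~q & p), w0
5. ~[]<>(~q & p), w0
6. q, w0
7. ~q & p, w1
8. ~q, w1
9. p, w1
10. q, w1
Accessibility: w0Rw0, w0Rw1, w1Rw0, w1Rw1
Branch closes: q and ~q both at w1.
All branches of the tableau close; one closing branch shown above.

Unsatisfiable (every branch closes)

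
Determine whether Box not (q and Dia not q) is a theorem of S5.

Tableau for the negation not Box not (q and Dia not q):
1. not Box not (q and Dia not q), u
2. q and Dia not q, v
3. q, v
4. Dia not q, v
5. not q, w
Accessibility: uRu, uRv, uRw, vRu, vRv, vRw, wRu, wRv, wRw
The negation has an open branch (countermodel exists).

Invalid (countermodel exists)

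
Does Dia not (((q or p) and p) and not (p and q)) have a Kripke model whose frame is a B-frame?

1. Dia not (((q or p) and p) and not (p and q)), 0
2. not (((q or p) and p) and not (p and q)), 1   [Dia-rule on 1: fresh world 1, 0R1]
3. p and q, 1   [neg-and-rule on 2 (branches; this branch)]
4. p, 1   [and-rule on 3]
5. q, 1   [and-rule on 3]
Accessibility: 0R0, 0R1, 1R0, 1R1

Satisfiable (open branch found)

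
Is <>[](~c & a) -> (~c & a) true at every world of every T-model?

No, not valid

Tableau for the negation ~(<>[](~c & a) -> (~c & a)):
1. ~(<>[](~c & a) -> (~c & a)), w0
2. <>[](~c & a), w0
3. ~(~c & a), w0
4. ~a, w0
5. [](~c & a), w1
6. ~c & a, w1
7. ~c, w1
8. a, w1
Accessibility: w0Rw0, w0Rw1, w1Rw1
The negation has an open branch (countermodel exists).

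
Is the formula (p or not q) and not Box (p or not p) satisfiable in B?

1. (p or not q) and not Box (p or not p), w0
2. p or not q, w0   [and-rule on 1]
3. not Box (p or not p), w0   [and-rule on 1]
4. not q, w0   [or-rule on 2 (branches; this branch)]
5. not (p or not p), w1   [neg-Box-rule on 3: fresh world w1, w0Rw1]
6. not p, w1   [neg-or-rule on 5]
7. p, w1   [neg-or-rule on 5]
Accessibility: w0Rw0, w0Rw1, w1Rw0, w1Rw1
Branch closes: p and not p both at w1.
Every branch closes; the branch above is one of them.

Unsatisfiable (every branch closes)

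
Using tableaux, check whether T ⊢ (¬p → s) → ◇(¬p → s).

Tableau for the negation ¬((¬p → s) → ◇(¬p → s)):
1. ¬((¬p → s) → ◇(¬p → s)), u
2. ¬p → s, u
3. ¬◇(¬p → s), u
4. ¬(¬p → s), u
5. ¬p, u
6. ¬s, u
7. s, u
Accessibility: uRu
Branch closes: s and ¬s both at u.
All branches of the negation close; one closing branch shown above.

Valid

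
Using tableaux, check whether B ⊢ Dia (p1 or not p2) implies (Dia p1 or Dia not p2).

Yes, valid

Tableau for the negation not (Dia (p1 or not p2) implies (Dia p1 or Dia not p2)):
1. not (Dia (p1 or not p2) implies (Dia p1 or Dia not p2)), u
2. Dia (p1 or not p2), u
3. not (Dia p1 or Dia not p2), u
4. not Dia p1, u
5. not Dia not p2, u
6. not p1, u
7. p2, u
8. p1 or not p2, v
9. not p1, v
10. p2, v
11. not p2, v
Accessibility: uRu, uRv, vRu, vRv
Branch closes: p2 and not p2 both at v.
Every branch of the negation's tableau closes; the branch above is one of them.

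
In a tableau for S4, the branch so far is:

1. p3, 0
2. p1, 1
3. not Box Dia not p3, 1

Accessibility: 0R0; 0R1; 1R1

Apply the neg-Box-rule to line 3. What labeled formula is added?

a fresh world 2 with 1R2, and not Dia not p3 at 2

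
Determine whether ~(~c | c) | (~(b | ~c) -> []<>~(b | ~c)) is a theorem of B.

Yes, valid

Tableau for the negation ~(~(~c | c) | (~(b | ~c) -> []<>~(b | ~c))):
1. ~(~(~c | c) | (~(b | ~c) -> []<>~(b | ~c))), u
2. ~c | c, u
3. ~(~(b | ~c) -> []<>~(b | ~c)), u
4. ~(b | ~c), u
5. ~[]<>~(b | ~c), u
6. ~b, u
7. c, u
8. ~<>~(b | ~c), v
9. b | ~c, u
10. b | ~c, v
11. ~c, u
Accessibility: uRu, uRv, vRu, vRv
Branch closes: c and ~c both at u.
Every branch of the negation's tableau closes; the branch above is one of them.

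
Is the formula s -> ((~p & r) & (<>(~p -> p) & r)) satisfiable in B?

1. s -> ((~p & r) & (<>(~p -> p) & r)), 0
2. (~p & r) & (<>(~p -> p) & r), 0
3. ~p & r, 0
4. <>(~p -> p) & r, 0
5. ~p, 0
6. r, 0
7. <>(~p -> p), 0
8. ~p -> p, 1
9. p, 1
Accessibility: 0R0, 0R1, 1R0, 1R1

Yes, satisfiable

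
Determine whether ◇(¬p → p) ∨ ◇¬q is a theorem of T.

No, not valid

Tableau for the negation ¬(◇(¬p → p) ∨ ◇¬q):
1. ¬(◇(¬p → p) ∨ ◇¬q), w0
2. ¬◇(¬p → p), w0
3. ¬◇¬q, w0
4. ¬(¬p → p), w0
5. ¬p, w0
6. q, w0
Accessibility: w0Rw0
The negation has an open branch (countermodel exists).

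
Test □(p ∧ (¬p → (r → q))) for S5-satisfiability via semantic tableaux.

Satisfiable

1. □(p ∧ (¬p → (r → q))), 0
2. p ∧ (¬p → (r → q)), 0   [□-rule on 1 via 0R0]
3. p, 0   [∧-rule on 2]
4. ¬p → (r → q), 0   [∧-rule on 2]
5. r → q, 0   [→-rule on 4 (branches; this branch)]
6. q, 0   [→-rule on 5 (branches; this branch)]
Accessibility: 0R0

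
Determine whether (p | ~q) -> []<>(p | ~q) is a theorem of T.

No, not valid

Tableau for the negation ~((p | ~q) -> []<>(p | ~q)):
1. ~((p | ~q) -> []<>(p | ~q)), 0
2. p | ~q, 0   [~->-rule on 1]
3. ~[]<>(p | ~q), 0   [~->-rule on 1]
4. ~q, 0   [|-rule on 2 (branches; this branch)]
5. ~<>(p | ~q), 1   [~[]-rule on 3: fresh world 1, 0R1]
6. ~(p | ~q), 1   [~<>-rule on 5 via 1R1]
7. ~p, 1   [~|-rule on 6]
8. q, 1   [~|-rule on 6]
Accessibility: 0R0, 0R1, 1R1
The negation has an open branch (countermodel exists).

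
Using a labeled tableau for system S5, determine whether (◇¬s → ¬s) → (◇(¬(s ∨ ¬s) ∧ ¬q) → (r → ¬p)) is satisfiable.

Satisfiable

1. (◇¬s → ¬s) → (◇(¬(s ∨ ¬s) ∧ ¬q) → (r → ¬p)), w0
2. ◇(¬(s ∨ ¬s) ∧ ¬q) → (r → ¬p), w0   [→-rule on 1 (branches; this branch)]
3. r → ¬p, w0   [→-rule on 2 (branches; this branch)]
4. ¬p, w0   [→-rule on 3 (branches; this branch)]
Accessibility: w0Rw0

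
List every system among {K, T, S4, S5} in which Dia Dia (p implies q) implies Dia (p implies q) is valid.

S4, S5

S4-tableau for the negation not (Dia Dia (p implies q) implies Dia (p implies q)):
1. not (Dia Dia (p implies q) implies Dia (p implies q)), u
2. Dia Dia (p implies q), u
3. not Dia (p implies q), u
4. not (p implies q), u
5. p, u
6. not q, u
7. Dia (p implies q), v
8. not (p implies q), v
9. p, v
10. not q, v
11. p implies q, w
12. not (p implies q), w
13. p, w
14. not q, w
15. q, w
Accessibility: uRu, uRv, uRw, vRv, vRw, wRw
Branch closes: q and not q both at w.
Every branch closes (one shown): valid in S4, hence also in S5 (every theorem of S4 is a theorem of S5).
T-tableau for the negation not (Dia Dia (p implies q) implies Dia (p implies q)):
1. not (Dia Dia (p implies q) implies Dia (p implies q)), u
2. Dia Dia (p implies q), u
3. not Dia (p implies q), u
4. not (p implies q), u
5. p, u
6. not q, u
7. Dia (p implies q), v
8. not (p implies q), v
9. p, v
10. not q, v
11. p implies q, w
12. q, w
Accessibility: uRu, uRv, vRv, vRw, wRw
Complete open branch: countermodel on a T-frame, so not valid in T, nor in K (the same frame is also a K-frame).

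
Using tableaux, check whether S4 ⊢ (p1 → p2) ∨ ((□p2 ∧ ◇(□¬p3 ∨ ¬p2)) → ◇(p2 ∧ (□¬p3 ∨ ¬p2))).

Tableau for the negation ¬((p1 → p2) ∨ ((□p2 ∧ ◇(□¬p3 ∨ ¬p2)) → ◇(p2 ∧ (□¬p3 ∨ ¬p2)))):
1. ¬((p1 → p2) ∨ ((□p2 ∧ ◇(□¬p3 ∨ ¬p2)) → ◇(p2 ∧ (□¬p3 ∨ ¬p2)))), w0
2. ¬(p1 → p2), w0
3. ¬((□p2 ∧ ◇(□¬p3 ∨ ¬p2)) → ◇(p2 ∧ (□¬p3 ∨ ¬p2))), w0
4. p1, w0
5. ¬p2, w0
6. □p2 ∧ ◇(□¬p3 ∨ ¬p2), w0
7. ¬◇(p2 ∧ (□¬p3 ∨ ¬p2)), w0
8. □p2, w0
9. ◇(□¬p3 ∨ ¬p2), w0
10. ¬(p2 ∧ (□¬p3 ∨ ¬p2)), w0
11. p2, w0
Accessibility: w0Rw0
Branch closes: p2 and ¬p2 both at w0.
All branches of the negation close; one closing branch shown above.

Valid in S4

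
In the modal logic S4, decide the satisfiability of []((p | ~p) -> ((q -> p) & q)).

1. []((p | ~p) -> ((q -> p) & q)), u
2. (p | ~p) -> ((q -> p) & q), u
3. (q -> p) & q, u
4. q -> p, u
5. q, u
6. p, u
Accessibility: uRu

Yes, satisfiable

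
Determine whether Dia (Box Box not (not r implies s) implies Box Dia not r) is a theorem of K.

Tableau for the negation not Dia (Box Box not (not r implies s) implies Box Dia not r):
1. not Dia (Box Box not (not r implies s) implies Box Dia not r), w0
The negation has an open branch (countermodel exists).

Not valid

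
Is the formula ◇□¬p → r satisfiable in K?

Satisfiable (open branch found)

1. ◇□¬p → r, w0
2. r, w0   [→-rule on 1 (branches; this branch)]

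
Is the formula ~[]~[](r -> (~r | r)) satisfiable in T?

Yes, satisfiable

1. ~[]~[](r -> (~r | r)), 0
2. [](r -> (~r | r)), 1
3. r -> (~r | r), 1
4. ~r | r, 1
5. r, 1
Accessibility: 0R0, 0R1, 1R1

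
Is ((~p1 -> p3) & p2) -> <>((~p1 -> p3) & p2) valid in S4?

Valid

Tableau for the negation ~(((~p1 -> p3) & p2) -> <>((~p1 -> p3) & p2)):
1. ~(((~p1 -> p3) & p2) -> <>((~p1 -> p3) & p2)), u
2. (~p1 -> p3) & p2, u
3. ~<>((~p1 -> p3) & p2), u
4. ~p1 -> p3, u
5. p2, u
6. ~((~p1 -> p3) & p2), u
7. p3, u
8. ~(~p1 -> p3), u
9. ~p1, u
10. ~p3, u
Accessibility: uRu
Branch closes: p3 and ~p3 both at u.
Every branch of the negation's tableau closes; the branch above is one of them.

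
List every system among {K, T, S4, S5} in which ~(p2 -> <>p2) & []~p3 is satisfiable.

K-tableau for the formula:
1. ~(p2 -> <>p2) & []~p3, 0
2. ~(p2 -> <>p2), 0
3. []~p3, 0
4. p2, 0
5. ~<>p2, 0
Complete open branch: satisfiable in K.
T-tableau for the formula:
1. ~(p2 -> <>p2) & []~p3, 0
2. ~(p2 -> <>p2), 0
3. []~p3, 0
4. p2, 0
5. ~<>p2, 0
6. ~p3, 0
7. ~p2, 0
Accessibility: 0R0
Branch closes: p2 and ~p2 both at 0.
Every branch closes (one shown): unsatisfiable in T, hence also in S4, S5 (every S4/S5-frame is a T-frame).

K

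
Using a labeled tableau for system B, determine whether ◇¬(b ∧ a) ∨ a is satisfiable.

Satisfiable (open branch found)

1. ◇¬(b ∧ a) ∨ a, w0
2. a, w0
Accessibility: w0Rw0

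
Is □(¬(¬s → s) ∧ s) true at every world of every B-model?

No, not valid

Tableau for the negation ¬□(¬(¬s → s) ∧ s):
1. ¬□(¬(¬s → s) ∧ s), 0
2. ¬(¬(¬s → s) ∧ s), 1   [¬□-rule on 1: fresh world 1, 0R1]
3. ¬s, 1   [¬∧-rule on 2 (branches; this branch)]
Accessibility: 0R0, 0R1, 1R0, 1R1
The negation has an open branch (countermodel exists).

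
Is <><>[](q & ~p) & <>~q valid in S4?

Tableau for the negation ~(<><>[](q & ~p) & <>~q):
1. ~(<><>[](q & ~p) & <>~q), 0
2. ~<>~q, 0
3. q, 0
Accessibility: 0R0
The negation has an open branch (countermodel exists).

Invalid (countermodel exists)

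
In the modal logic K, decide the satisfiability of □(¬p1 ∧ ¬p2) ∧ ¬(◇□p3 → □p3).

1. □(¬p1 ∧ ¬p2) ∧ ¬(◇□p3 → □p3), 0
2. □(¬p1 ∧ ¬p2), 0   [∧-rule on 1]
3. ¬(◇□p3 → □p3), 0   [∧-rule on 1]
4. ◇□p3, 0   [¬→-rule on 3]
5. ¬□p3, 0   [¬→-rule on 3]
6. □p3, 1   [◇-rule on 4: fresh world 1, 0R1]
7. ¬p1 ∧ ¬p2, 1   [□-rule on 2 via 0R1]
8. ¬p1, 1   [∧-rule on 7]
9. ¬p2, 1   [∧-rule on 7]
10. ¬p3, 2   [¬□-rule on 5: fresh world 2, 0R2]
11. ¬p1 ∧ ¬p2, 2   [□-rule on 2 via 0R2]
12. ¬p1, 2   [∧-rule on 11]
13. ¬p2, 2   [∧-rule on 11]
Accessibility: 0R1, 0R2

Satisfiable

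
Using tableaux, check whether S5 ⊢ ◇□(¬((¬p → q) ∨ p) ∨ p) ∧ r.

No, not valid

Tableau for the negation ¬(◇□(¬((¬p → q) ∨ p) ∨ p) ∧ r):
1. ¬(◇□(¬((¬p → q) ∨ p) ∨ p) ∧ r), 0
2. ¬r, 0   [¬∧-rule on 1 (branches; this branch)]
Accessibility: 0R0
The negation has an open branch (countermodel exists).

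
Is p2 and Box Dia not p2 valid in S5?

Tableau for the negation not (p2 and Box Dia not p2):
1. not (p2 and Box Dia not p2), u
2. not Box Dia not p2, u   [neg-and-rule on 1 (branches; this branch)]
3. not Dia not p2, v   [neg-Box-rule on 2: fresh world v, uRv]
4. p2, u   [neg-Dia-rule on 3 via vRu]
5. p2, v   [neg-Dia-rule on 3 via vRv]
Accessibility: uRu, uRv, vRu, vRv
The negation has an open branch (countermodel exists).

Not valid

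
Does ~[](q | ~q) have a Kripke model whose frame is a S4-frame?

Unsatisfiable

1. ~[](q | ~q), u
2. ~(q | ~q), v
3. ~q, v
4. q, v
Accessibility: uRu, uRv, vRv
Branch closes: q and ~q both at v.
All branches of the tableau close; one closing branch shown above.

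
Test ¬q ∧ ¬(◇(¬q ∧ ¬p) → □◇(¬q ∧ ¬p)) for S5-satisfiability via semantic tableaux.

1. ¬q ∧ ¬(◇(¬q ∧ ¬p) → □◇(¬q ∧ ¬p)), u
2. ¬q, u
3. ¬(◇(¬q ∧ ¬p) → □◇(¬q ∧ ¬p)), u
4. ◇(¬q ∧ ¬p), u
5. ¬□◇(¬q ∧ ¬p), u
6. ¬q ∧ ¬p, v
7. ¬q, v
8. ¬p, v
9. ¬◇(¬q ∧ ¬p), w
10. ¬(¬q ∧ ¬p), u
11. ¬(¬q ∧ ¬p), v
12. ¬(¬q ∧ ¬p), w
13. p, u
14. p, v
Accessibility: uRu, uRv, uRw, vRu, vRv, vRw, wRu, wRv, wRw
Branch closes: p and ¬p both at v.
(One branch shown.) All branches close.

Unsatisfiable (every branch closes)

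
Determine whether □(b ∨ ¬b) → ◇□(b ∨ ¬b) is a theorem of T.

Tableau for the negation ¬(□(b ∨ ¬b) → ◇□(b ∨ ¬b)):
1. ¬(□(b ∨ ¬b) → ◇□(b ∨ ¬b)), 0
2. □(b ∨ ¬b), 0
3. ¬◇□(b ∨ ¬b), 0
4. b ∨ ¬b, 0
5. ¬□(b ∨ ¬b), 0
6. ¬b, 0
7. ¬(b ∨ ¬b), 1
8. ¬b, 1
9. b, 1
Accessibility: 0R0, 0R1, 1R1
Branch closes: b and ¬b both at 1.
Every branch of the negation's tableau closes; the branch above is one of them.

Yes, valid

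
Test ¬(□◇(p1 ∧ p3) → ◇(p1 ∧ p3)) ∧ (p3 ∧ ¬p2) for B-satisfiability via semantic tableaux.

No, unsatisfiable

1. ¬(□◇(p1 ∧ p3) → ◇(p1 ∧ p3)) ∧ (p3 ∧ ¬p2), w0
2. ¬(□◇(p1 ∧ p3) → ◇(p1 ∧ p3)), w0   [∧-rule on 1]
3. p3 ∧ ¬p2, w0   [∧-rule on 1]
4. □◇(p1 ∧ p3), w0   [¬→-rule on 2]
5. ¬◇(p1 ∧ p3), w0   [¬→-rule on 2]
6. p3, w0   [∧-rule on 3]
7. ¬p2, w0   [∧-rule on 3]
8. ◇(p1 ∧ p3), w0   [□-rule on 4 via w0Rw0]
9. ¬(p1 ∧ p3), w0   [¬◇-rule on 5 via w0Rw0]
10. ¬p1, w0   [¬∧-rule on 9 (branches; this branch)]
11. p1 ∧ p3, w1   [◇-rule on 8: fresh world w1, w0Rw1]
12. p1, w1   [∧-rule on 11]
13. p3, w1   [∧-rule on 11]
14. ◇(p1 ∧ p3), w1   [□-rule on 4 via w0Rw1]
15. ¬(p1 ∧ p3), w1   [¬◇-rule on 5 via w0Rw1]
16. ¬p3, w1   [¬∧-rule on 15 (branches; this branch)]
Accessibility: w0Rw0, w0Rw1, w1Rw0, w1Rw1
Branch closes: p3 and ¬p3 both at w1.
(One branch shown.) All branches close.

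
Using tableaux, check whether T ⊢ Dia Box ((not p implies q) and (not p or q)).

Tableau for the negation not Dia Box ((not p implies q) and (not p or q)):
1. not Dia Box ((not p implies q) and (not p or q)), w0
2. not Box ((not p implies q) and (not p or q)), w0   [neg-Dia-rule on 1 via w0Rw0]
3. not ((not p implies q) and (not p or q)), w1   [neg-Box-rule on 2: fresh world w1, w0Rw1]
4. not Box ((not p implies q) and (not p or q)), w1   [neg-Dia-rule on 1 via w0Rw1]
5. not (not p or q), w1   [neg-and-rule on 3 (branches; this branch)]
6. p, w1   [neg-or-rule on 5]
7. not q, w1   [neg-or-rule on 5]
8. not ((not p implies q) and (not p or q)), w2   [neg-Box-rule on 4: fresh world w2, w1Rw2]
9. not (not p or q), w2   [neg-and-rule on 8 (branches; this branch)]
10. p, w2   [neg-or-rule on 9]
11. not q, w2   [neg-or-rule on 9]
Accessibility: w0Rw0, w0Rw1, w1Rw1, w1Rw2, w2Rw2
The negation has an open branch (countermodel exists).

Invalid (countermodel exists)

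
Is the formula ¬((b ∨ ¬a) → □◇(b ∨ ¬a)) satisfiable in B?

Unsatisfiable (every branch closes)

1. ¬((b ∨ ¬a) → □◇(b ∨ ¬a)), 0
2. b ∨ ¬a, 0
3. ¬□◇(b ∨ ¬a), 0
4. ¬a, 0
5. ¬◇(b ∨ ¬a), 1
6. ¬(b ∨ ¬a), 0
7. ¬b, 0
8. a, 0
Accessibility: 0R0, 0R1, 1R0, 1R1
Branch closes: a and ¬a both at 0.
(One branch shown.) All branches close.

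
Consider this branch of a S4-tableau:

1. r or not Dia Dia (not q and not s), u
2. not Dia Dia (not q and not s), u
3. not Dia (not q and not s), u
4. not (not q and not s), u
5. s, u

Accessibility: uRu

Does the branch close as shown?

Open

There is no literal clash: for every atom and world, at most one sign appears.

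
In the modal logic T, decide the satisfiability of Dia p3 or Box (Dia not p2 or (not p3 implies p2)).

Satisfiable (open branch found)

1. Dia p3 or Box (Dia not p2 or (not p3 implies p2)), u
2. Box (Dia not p2 or (not p3 implies p2)), u
3. Dia not p2 or (not p3 implies p2), u
4. not p3 implies p2, u
5. p2, u
Accessibility: uRu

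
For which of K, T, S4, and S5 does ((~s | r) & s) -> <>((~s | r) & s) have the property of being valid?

T, S4, S5

T-tableau for the negation ~(((~s | r) & s) -> <>((~s | r) & s)):
1. ~(((~s | r) & s) -> <>((~s | r) & s)), u
2. (~s | r) & s, u
3. ~<>((~s | r) & s), u
4. ~s | r, u
5. s, u
6. ~((~s | r) & s), u
7. r, u
8. ~(~s | r), u
9. ~r, u
Accessibility: uRu
Branch closes: r and ~r both at u.
Every branch closes (one shown): valid in T, hence also in S4, S5 (every theorem of T is a theorem of S4 and S5).
K-tableau for the negation ~(((~s | r) & s) -> <>((~s | r) & s)):
1. ~(((~s | r) & s) -> <>((~s | r) & s)), u
2. (~s | r) & s, u
3. ~<>((~s | r) & s), u
4. ~s | r, u
5. s, u
6. r, u
Complete open branch: countermodel on a K-frame, so not valid in K.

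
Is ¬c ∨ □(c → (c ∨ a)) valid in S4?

Valid in S4

Tableau for the negation ¬(¬c ∨ □(c → (c ∨ a))):
1. ¬(¬c ∨ □(c → (c ∨ a))), w0
2. c, w0
3. ¬□(c → (c ∨ a)), w0
4. ¬(c → (c ∨ a)), w1
5. c, w1
6. ¬(c ∨ a), w1
7. ¬c, w1
8. ¬a, w1
Accessibility: w0Rw0, w0Rw1, w1Rw1
Branch closes: c and ¬c both at w1.
Every branch of the negation's tableau closes; the branch above is one of them.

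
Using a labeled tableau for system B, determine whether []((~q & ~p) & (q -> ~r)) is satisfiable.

Satisfiable

1. []((~q & ~p) & (q -> ~r)), w0
2. (~q & ~p) & (q -> ~r), w0
3. ~q & ~p, w0
4. q -> ~r, w0
5. ~q, w0
6. ~p, w0
7. ~r, w0
Accessibility: w0Rw0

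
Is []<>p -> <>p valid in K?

Not valid

Tableau for the negation ~([]<>p -> <>p):
1. ~([]<>p -> <>p), 0
2. []<>p, 0   [~->-rule on 1]
3. ~<>p, 0   [~->-rule on 1]
The negation has an open branch (countermodel exists).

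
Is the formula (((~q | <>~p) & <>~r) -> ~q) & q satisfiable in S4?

Yes, satisfiable

1. (((~q | <>~p) & <>~r) -> ~q) & q, 0
2. ((~q | <>~p) & <>~r) -> ~q, 0
3. q, 0
4. ~((~q | <>~p) & <>~r), 0
5. ~<>~r, 0
6. r, 0
Accessibility: 0R0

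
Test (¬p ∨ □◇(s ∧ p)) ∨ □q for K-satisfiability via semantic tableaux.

1. (¬p ∨ □◇(s ∧ p)) ∨ □q, w0
2. □q, w0

Satisfiable (open branch found)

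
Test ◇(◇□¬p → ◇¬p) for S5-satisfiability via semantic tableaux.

1. ◇(◇□¬p → ◇¬p), u
2. ◇□¬p → ◇¬p, v
3. ◇¬p, v
4. ¬p, w
Accessibility: uRu, uRv, uRw, vRu, vRv, vRw, wRu, wRv, wRw

Satisfiable (open branch found)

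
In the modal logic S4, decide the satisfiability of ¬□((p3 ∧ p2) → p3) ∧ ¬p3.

No, unsatisfiable

1. ¬□((p3 ∧ p2) → p3) ∧ ¬p3, 0
2. ¬□((p3 ∧ p2) → p3), 0
3. ¬p3, 0
4. ¬((p3 ∧ p2) → p3), 1
5. p3 ∧ p2, 1
6. ¬p3, 1
7. p3, 1
8. p2, 1
Accessibility: 0R0, 0R1, 1R1
Branch closes: p3 and ¬p3 both at 1.
Every branch closes; the branch above is one of them.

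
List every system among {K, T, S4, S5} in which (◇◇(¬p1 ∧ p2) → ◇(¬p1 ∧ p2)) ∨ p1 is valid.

T-tableau for the negation ¬((◇◇(¬p1 ∧ p2) → ◇(¬p1 ∧ p2)) ∨ p1):
1. ¬((◇◇(¬p1 ∧ p2) → ◇(¬p1 ∧ p2)) ∨ p1), 0
2. ¬(◇◇(¬p1 ∧ p2) → ◇(¬p1 ∧ p2)), 0   [¬∨-rule on 1]
3. ¬p1, 0   [¬∨-rule on 1]
4. ◇◇(¬p1 ∧ p2), 0   [¬→-rule on 2]
5. ¬◇(¬p1 ∧ p2), 0   [¬→-rule on 2]
6. ¬(¬p1 ∧ p2), 0   [¬◇-rule on 5 via 0R0]
7. ¬p2, 0   [¬∧-rule on 6 (branches; this branch)]
8. ◇(¬p1 ∧ p2), 1   [◇-rule on 4: fresh world 1, 0R1]
9. ¬(¬p1 ∧ p2), 1   [¬◇-rule on 5 via 0R1]
10. ¬p2, 1   [¬∧-rule on 9 (branches; this branch)]
11. ¬p1 ∧ p2, 2   [◇-rule on 8: fresh world 2, 1R2]
12. ¬p1, 2   [∧-rule on 11]
13. p2, 2   [∧-rule on 11]
Accessibility: 0R0, 0R1, 1R1, 1R2, 2R2
Complete open branch: countermodel on a T-frame, so not valid in T, nor in K (the same frame is also a K-frame).
S4-tableau for the negation ¬((◇◇(¬p1 ∧ p2) → ◇(¬p1 ∧ p2)) ∨ p1):
1. ¬((◇◇(¬p1 ∧ p2) → ◇(¬p1 ∧ p2)) ∨ p1), 0
2. ¬(◇◇(¬p1 ∧ p2) → ◇(¬p1 ∧ p2)), 0   [¬∨-rule on 1]
3. ¬p1, 0   [¬∨-rule on 1]
4. ◇◇(¬p1 ∧ p2), 0   [¬→-rule on 2]
5. ¬◇(¬p1 ∧ p2), 0   [¬→-rule on 2]
6. ¬(¬p1 ∧ p2), 0   [¬◇-rule on 5 via 0R0]
7. ¬p2, 0   [¬∧-rule on 6 (branches; this branch)]
8. ◇(¬p1 ∧ p2), 1   [◇-rule on 4: fresh world 1, 0R1]
9. ¬(¬p1 ∧ p2), 1   [¬◇-rule on 5 via 0R1]
10. ¬p2, 1   [¬∧-rule on 9 (branches; this branch)]
11. ¬p1 ∧ p2, 2   [◇-rule on 8: fresh world 2, 1R2]
12. ¬p1, 2   [∧-rule on 11]
13. p2, 2   [∧-rule on 11]
14. ¬(¬p1 ∧ p2), 2   [¬◇-rule on 5 via 0R2]
15. ¬p2, 2   [¬∧-rule on 14 (branches; this branch)]
Accessibility: 0R0, 0R1, 0R2, 1R1, 1R2, 2R2
Branch closes: p2 and ¬p2 both at 2.
Every branch closes (one shown): valid in S4, hence also in S5 (every theorem of S4 is a theorem of S5).

S4, S5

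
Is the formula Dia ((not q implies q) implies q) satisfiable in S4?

Yes, satisfiable

1. Dia ((not q implies q) implies q), 0
2. (not q implies q) implies q, 1   [Dia-rule on 1: fresh world 1, 0R1]
3. q, 1   [implies-rule on 2 (branches; this branch)]
Accessibility: 0R0, 0R1, 1R1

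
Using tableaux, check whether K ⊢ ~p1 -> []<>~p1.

Tableau for the negation ~(~p1 -> []<>~p1):
1. ~(~p1 -> []<>~p1), u
2. ~p1, u
3. ~[]<>~p1, u
4. ~<>~p1, v
Accessibility: uRv
The negation has an open branch (countermodel exists).

No, not valid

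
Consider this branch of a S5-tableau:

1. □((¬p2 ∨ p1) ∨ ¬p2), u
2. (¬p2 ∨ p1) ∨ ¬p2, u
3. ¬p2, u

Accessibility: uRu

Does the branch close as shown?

Open

No atom appears with both signs at the same world.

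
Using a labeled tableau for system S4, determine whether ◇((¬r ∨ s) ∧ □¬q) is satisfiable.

1. ◇((¬r ∨ s) ∧ □¬q), w0
2. (¬r ∨ s) ∧ □¬q, w1
3. ¬r ∨ s, w1
4. □¬q, w1
5. ¬q, w1
6. s, w1
Accessibility: w0Rw0, w0Rw1, w1Rw1

Yes, satisfiable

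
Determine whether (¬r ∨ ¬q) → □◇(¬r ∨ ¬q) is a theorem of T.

Tableau for the negation ¬((¬r ∨ ¬q) → □◇(¬r ∨ ¬q)):
1. ¬((¬r ∨ ¬q) → □◇(¬r ∨ ¬q)), 0
2. ¬r ∨ ¬q, 0
3. ¬□◇(¬r ∨ ¬q), 0
4. ¬q, 0
5. ¬◇(¬r ∨ ¬q), 1
6. ¬(¬r ∨ ¬q), 1
7. r, 1
8. q, 1
Accessibility: 0R0, 0R1, 1R1
The negation has an open branch (countermodel exists).

No, not valid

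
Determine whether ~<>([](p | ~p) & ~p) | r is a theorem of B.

No, not valid

Tableau for the negation ~(~<>([](p | ~p) & ~p) | r):
1. ~(~<>([](p | ~p) & ~p) | r), u
2. <>([](p | ~p) & ~p), u
3. ~r, u
4. [](p | ~p) & ~p, v
5. [](p | ~p), v
6. ~p, v
7. p | ~p, u
8. p | ~p, v
9. ~p, u
Accessibility: uRu, uRv, vRu, vRv
The negation has an open branch (countermodel exists).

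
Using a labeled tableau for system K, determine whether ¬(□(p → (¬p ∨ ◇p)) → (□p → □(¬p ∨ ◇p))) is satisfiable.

Unsatisfiable

1. ¬(□(p → (¬p ∨ ◇p)) → (□p → □(¬p ∨ ◇p))), u
2. □(p → (¬p ∨ ◇p)), u
3. ¬(□p → □(¬p ∨ ◇p)), u
4. □p, u
5. ¬□(¬p ∨ ◇p), u
6. ¬(¬p ∨ ◇p), v
7. p, v
8. ¬◇p, v
9. p → (¬p ∨ ◇p), v
10. ¬p ∨ ◇p, v
11. ◇p, v
12. p, w
13. ¬p, w
Accessibility: uRv, vRw
Branch closes: p and ¬p both at w.
All branches of the tableau close; one closing branch shown above.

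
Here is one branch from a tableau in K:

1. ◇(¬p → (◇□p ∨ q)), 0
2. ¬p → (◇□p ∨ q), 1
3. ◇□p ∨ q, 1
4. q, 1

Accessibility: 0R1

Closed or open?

There is no literal clash: for every atom and world, at most one sign appears.

No, open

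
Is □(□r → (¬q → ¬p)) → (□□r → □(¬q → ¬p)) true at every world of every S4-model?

Tableau for the negation ¬(□(□r → (¬q → ¬p)) → (□□r → □(¬q → ¬p))):
1. ¬(□(□r → (¬q → ¬p)) → (□□r → □(¬q → ¬p))), 0
2. □(□r → (¬q → ¬p)), 0
3. ¬(□□r → □(¬q → ¬p)), 0
4. □□r, 0
5. ¬□(¬q → ¬p), 0
6. □r → (¬q → ¬p), 0
7. □r, 0
8. r, 0
9. ¬q → ¬p, 0
10. ¬p, 0
11. ¬(¬q → ¬p), 1
12. ¬q, 1
13. p, 1
14. □r → (¬q → ¬p), 1
15. □r, 1
16. r, 1
17. ¬□r, 1
18. ¬r, 2
19. □r → (¬q → ¬p), 2
20. □r, 2
21. r, 2
Accessibility: 0R0, 0R1, 0R2, 1R1, 1R2, 2R2
Branch closes: r and ¬r both at 2.
Every branch of the negation's tableau closes; the branch above is one of them.

Yes, valid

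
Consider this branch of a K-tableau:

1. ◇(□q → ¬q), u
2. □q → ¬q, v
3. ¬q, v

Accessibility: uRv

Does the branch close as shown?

No, open

No world carries both an atom and its negation.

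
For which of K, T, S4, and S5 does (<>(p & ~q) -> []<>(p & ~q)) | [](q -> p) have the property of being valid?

S5

S4-tableau for the negation ~((<>(p & ~q) -> []<>(p & ~q)) | [](q -> p)):
1. ~((<>(p & ~q) -> []<>(p & ~q)) | [](q -> p)), 0
2. ~(<>(p & ~q) -> []<>(p & ~q)), 0
3. ~[](q -> p), 0
4. <>(p & ~q), 0
5. ~[]<>(p & ~q), 0
6. ~(q -> p), 1
7. q, 1
8. ~p, 1
9. p & ~q, 2
10. p, 2
11. ~q, 2
12. ~<>(p & ~q), 3
13. ~(p & ~q), 3
14. q, 3
Accessibility: 0R0, 0R1, 0R2, 0R3, 1R1, 2R2, 3R3
Complete open branch: countermodel on an S4-frame, so not valid in S4, nor in K, T (the same frame is also a K-frame and a T-frame).
S5-tableau for the negation ~((<>(p & ~q) -> []<>(p & ~q)) | [](q -> p)):
1. ~((<>(p & ~q) -> []<>(p & ~q)) | [](q -> p)), 0
2. ~(<>(p & ~q) -> []<>(p & ~q)), 0
3. ~[](q -> p), 0
4. <>(p & ~q), 0
5. ~[]<>(p & ~q), 0
6. ~(q -> p), 1
7. q, 1
8. ~p, 1
9. p & ~q, 2
10. p, 2
11. ~q, 2
12. ~<>(p & ~q), 3
13. ~(p & ~q), 0
14. ~(p & ~q), 1
15. ~(p & ~q), 2
16. ~(p & ~q), 3
17. q, 0
18. q, 2
Accessibility: 0R0, 0R1, 0R2, 0R3, 1R0, 1R1, 1R2, 1R3, 2R0, 2R1, 2R2, 2R3, 3R0, 3R1, 3R2, 3R3
Branch closes: q and ~q both at 2.
Every branch closes (one shown): valid in S5.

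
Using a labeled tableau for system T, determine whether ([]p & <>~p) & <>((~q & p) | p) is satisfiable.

Unsatisfiable (every branch closes)

1. ([]p & <>~p) & <>((~q & p) | p), 0
2. []p & <>~p, 0
3. <>((~q & p) | p), 0
4. []p, 0
5. <>~p, 0
6. p, 0
7. (~q & p) | p, 1
8. p, 1
9. ~q & p, 1
10. ~q, 1
11. ~p, 2
12. p, 2
Accessibility: 0R0, 0R1, 0R2, 1R1, 2R2
Branch closes: p and ~p both at 2.
All branches of the tableau close; one closing branch shown above.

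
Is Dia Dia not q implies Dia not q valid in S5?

Tableau for the negation not (Dia Dia not q implies Dia not q):
1. not (Dia Dia not q implies Dia not q), 0
2. Dia Dia not q, 0   [neg-implies-rule on 1]
3. not Dia not q, 0   [neg-implies-rule on 1]
4. q, 0   [neg-Dia-rule on 3 via 0R0]
5. Dia not q, 1   [Dia-rule on 2: fresh world 1, 0R1]
6. q, 1   [neg-Dia-rule on 3 via 0R1]
7. not q, 2   [Dia-rule on 5: fresh world 2, 1R2]
8. q, 2   [neg-Dia-rule on 3 via 0R2]
Accessibility: 0R0, 0R1, 0R2, 1R0, 1R1, 1R2, 2R0, 2R1, 2R2
Branch closes: q and not q both at 2.
All branches of the negation close; one closing branch shown above.

Valid in S5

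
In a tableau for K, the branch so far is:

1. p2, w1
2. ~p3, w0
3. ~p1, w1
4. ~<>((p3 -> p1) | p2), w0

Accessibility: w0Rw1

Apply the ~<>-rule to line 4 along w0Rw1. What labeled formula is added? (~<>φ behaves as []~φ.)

~<>φ behaves as []~φ: propagate the negated body to each accessible world.

~((p3 -> p1) | p2), w1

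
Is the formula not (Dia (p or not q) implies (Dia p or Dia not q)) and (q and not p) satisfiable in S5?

Unsatisfiable

1. not (Dia (p or not q) implies (Dia p or Dia not q)) and (q and not p), 0
2. not (Dia (p or not q) implies (Dia p or Dia not q)), 0
3. q and not p, 0
4. Dia (p or not q), 0
5. not (Dia p or Dia not q), 0
6. q, 0
7. not p, 0
8. not Dia p, 0
9. not Dia not q, 0
10. p or not q, 1
11. not p, 1
12. q, 1
13. not q, 1
Accessibility: 0R0, 0R1, 1R0, 1R1
Branch closes: q and not q both at 1.
Every branch closes; the branch above is one of them.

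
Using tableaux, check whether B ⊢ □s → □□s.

Tableau for the negation ¬(□s → □□s):
1. ¬(□s → □□s), 0
2. □s, 0
3. ¬□□s, 0
4. s, 0
5. ¬□s, 1
6. s, 1
7. ¬s, 2
Accessibility: 0R0, 0R1, 1R0, 1R1, 1R2, 2R1, 2R2
The negation has an open branch (countermodel exists).

Not valid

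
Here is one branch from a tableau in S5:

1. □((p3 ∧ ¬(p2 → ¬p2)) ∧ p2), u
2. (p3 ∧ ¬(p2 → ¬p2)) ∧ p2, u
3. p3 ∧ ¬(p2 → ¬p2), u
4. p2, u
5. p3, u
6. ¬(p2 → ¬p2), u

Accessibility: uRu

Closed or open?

Open

No atom appears with both signs at the same world.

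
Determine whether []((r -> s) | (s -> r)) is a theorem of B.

Yes, valid

Tableau for the negation ~[]((r -> s) | (s -> r)):
1. ~[]((r -> s) | (s -> r)), u
2. ~((r -> s) | (s -> r)), v
3. ~(r -> s), v
4. ~(s -> r), v
5. r, v
6. ~s, v
7. s, v
8. ~r, v
Accessibility: uRu, uRv, vRu, vRv
Branch closes: s and ~s both at v.
All branches of the negation close; one closing branch shown above.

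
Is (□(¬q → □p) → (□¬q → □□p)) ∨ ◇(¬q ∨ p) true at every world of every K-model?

Tableau for the negation ¬((□(¬q → □p) → (□¬q → □□p)) ∨ ◇(¬q ∨ p)):
1. ¬((□(¬q → □p) → (□¬q → □□p)) ∨ ◇(¬q ∨ p)), w0
2. ¬(□(¬q → □p) → (□¬q → □□p)), w0   [¬∨-rule on 1]
3. ¬◇(¬q ∨ p), w0   [¬∨-rule on 1]
4. □(¬q → □p), w0   [¬→-rule on 2]
5. ¬(□¬q → □□p), w0   [¬→-rule on 2]
6. □¬q, w0   [¬→-rule on 5]
7. ¬□□p, w0   [¬→-rule on 5]
8. ¬□p, w1   [¬□-rule on 7: fresh world w1, w0Rw1]
9. ¬(¬q ∨ p), w1   [¬◇-rule on 3 via w0Rw1]
10. q, w1   [¬∨-rule on 9]
11. ¬p, w1   [¬∨-rule on 9]
12. ¬q → □p, w1   [□-rule on 4 via w0Rw1]
13. ¬q, w1   [□-rule on 6 via w0Rw1]
Accessibility: w0Rw1
Branch closes: q and ¬q both at w1.
All branches of the negation close; one closing branch shown above.

Valid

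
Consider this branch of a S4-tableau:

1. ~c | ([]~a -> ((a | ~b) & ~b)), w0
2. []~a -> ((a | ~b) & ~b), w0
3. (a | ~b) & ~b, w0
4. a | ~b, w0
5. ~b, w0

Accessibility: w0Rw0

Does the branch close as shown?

No, open

No world carries both an atom and its negation.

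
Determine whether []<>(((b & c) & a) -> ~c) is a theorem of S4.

Tableau for the negation ~[]<>(((b & c) & a) -> ~c):
1. ~[]<>(((b & c) & a) -> ~c), 0
2. ~<>(((b & c) & a) -> ~c), 1
3. ~(((b & c) & a) -> ~c), 1
4. (b & c) & a, 1
5. c, 1
6. b & c, 1
7. a, 1
8. b, 1
Accessibility: 0R0, 0R1, 1R1
The negation has an open branch (countermodel exists).

Not valid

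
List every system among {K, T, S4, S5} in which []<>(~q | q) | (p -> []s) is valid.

T, S4, S5

T-tableau for the negation ~([]<>(~q | q) | (p -> []s)):
1. ~([]<>(~q | q) | (p -> []s)), w0
2. ~[]<>(~q | q), w0   [~|-rule on 1]
3. ~(p -> []s), w0   [~|-rule on 1]
4. p, w0   [~->-rule on 3]
5. ~[]s, w0   [~->-rule on 3]
6. ~<>(~q | q), w1   [~[]-rule on 2: fresh world w1, w0Rw1]
7. ~(~q | q), w1   [~<>-rule on 6 via w1Rw1]
8. q, w1   [~|-rule on 7]
9. ~q, w1   [~|-rule on 7]
Accessibility: w0Rw0, w0Rw1, w1Rw1
Branch closes: q and ~q both at w1.
Every branch closes (one shown): valid in T, hence also in S4, S5 (every theorem of T is a theorem of S4 and S5).
K-tableau for the negation ~([]<>(~q | q) | (p -> []s)):
1. ~([]<>(~q | q) | (p -> []s)), w0
2. ~[]<>(~q | q), w0   [~|-rule on 1]
3. ~(p -> []s), w0   [~|-rule on 1]
4. p, w0   [~->-rule on 3]
5. ~[]s, w0   [~->-rule on 3]
6. ~<>(~q | q), w1   [~[]-rule on 2: fresh world w1, w0Rw1]
7. ~s, w2   [~[]-rule on 5: fresh world w2, w0Rw2]
Accessibility: w0Rw1, w0Rw2
Complete open branch: countermodel on a K-frame, so not valid in K.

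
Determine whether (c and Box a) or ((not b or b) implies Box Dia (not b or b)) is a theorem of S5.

Tableau for the negation not ((c and Box a) or ((not b or b) implies Box Dia (not b or b))):
1. not ((c and Box a) or ((not b or b) implies Box Dia (not b or b))), w0
2. not (c and Box a), w0
3. not ((not b or b) implies Box Dia (not b or b)), w0
4. not b or b, w0
5. not Box Dia (not b or b), w0
6. not Box a, w0
7. b, w0
8. not Dia (not b or b), w1
9. not (not b or b), w0
10. not b, w0
Accessibility: w0Rw0, w0Rw1, w1Rw0, w1Rw1
Branch closes: b and not b both at w0.
Every branch of the negation's tableau closes; the branch above is one of them.

Valid in S5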